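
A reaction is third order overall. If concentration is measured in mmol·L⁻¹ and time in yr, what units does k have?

(mmol·L⁻¹)⁻²·yr⁻¹

Step 1: For overall order n, rate = k × (concentration)^n.
Step 2: Rate has units mmol·L⁻¹·yr⁻¹; concentration term has units (mmol·L⁻¹)^3.
Step 3: k = rate / (concentration)^n, so units of k = (mmol·L⁻¹)^(1-3)·yr⁻¹ = (mmol·L⁻¹)⁻²·yr⁻¹.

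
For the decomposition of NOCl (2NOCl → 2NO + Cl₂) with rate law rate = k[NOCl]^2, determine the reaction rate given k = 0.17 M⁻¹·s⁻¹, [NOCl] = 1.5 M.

0.3825 M/s

Step 1: Identify the rate law: rate = k[NOCl]^2
Step 2: Substitute values: rate = 0.17 × (1.5)^2
Step 3: Calculate: rate = 0.17 × 2.25 = 0.3825 M/s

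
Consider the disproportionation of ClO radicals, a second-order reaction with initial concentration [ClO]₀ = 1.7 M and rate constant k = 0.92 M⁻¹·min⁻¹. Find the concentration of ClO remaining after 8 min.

0.1258 M

Step 1: For a second-order reaction: 1/[ClO] = 1/[ClO]₀ + kt
Step 2: 1/[ClO] = 1/1.7 + 0.92 × 8
Step 3: 1/[ClO] = 0.5882 + 7.36 = 7.948
Step 4: [ClO] = 1/7.948 = 0.1258 M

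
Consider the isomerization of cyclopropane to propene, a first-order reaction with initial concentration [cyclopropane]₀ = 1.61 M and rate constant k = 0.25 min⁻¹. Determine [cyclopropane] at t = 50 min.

6e-06 M

Step 1: For a first-order reaction: [cyclopropane] = [cyclopropane]₀ × e^(-kt)
Step 2: [cyclopropane] = 1.61 × e^(-0.25 × 50)
Step 3: [cyclopropane] = 1.61 × e^(-12.5)
Step 4: [cyclopropane] = 1.61 × 3.72665e-06 = 6e-06 M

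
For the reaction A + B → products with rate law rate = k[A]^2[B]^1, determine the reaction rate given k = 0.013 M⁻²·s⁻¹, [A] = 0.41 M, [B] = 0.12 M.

0.0002622 M/s

Step 1: The rate law is rate = k[A]^2[B]^1
Step 2: Substitute: rate = 0.013 × (0.41)^2 × (0.12)^1
Step 3: rate = 0.013 × 0.1681 × 0.12 = 0.000262236 M/s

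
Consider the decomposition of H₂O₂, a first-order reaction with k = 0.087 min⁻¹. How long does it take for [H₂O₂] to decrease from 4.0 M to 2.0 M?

7.967 min

Step 1: For first-order: t = ln([H₂O₂]₀/[H₂O₂])/k
Step 2: t = ln(4.0/2.0)/0.087
Step 3: t = ln(2)/0.087
Step 4: t = 0.6931/0.087 = 7.967 min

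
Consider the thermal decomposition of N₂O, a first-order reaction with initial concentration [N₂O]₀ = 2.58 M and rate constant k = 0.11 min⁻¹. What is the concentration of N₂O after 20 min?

0.2859 M

Step 1: For a first-order reaction: [N₂O] = [N₂O]₀ × e^(-kt)
Step 2: [N₂O] = 2.58 × e^(-0.11 × 20)
Step 3: [N₂O] = 2.58 × e^(-2.2)
Step 4: [N₂O] = 2.58 × 0.110803 = 0.2859 M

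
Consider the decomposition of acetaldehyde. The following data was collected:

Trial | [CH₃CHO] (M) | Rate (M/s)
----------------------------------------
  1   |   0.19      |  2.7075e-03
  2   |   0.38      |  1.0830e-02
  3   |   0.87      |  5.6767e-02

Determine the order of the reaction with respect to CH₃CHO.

second order (2)

Step 1: Compare trials to find order n where rate₂/rate₁ = ([CH₃CHO]₂/[CH₃CHO]₁)^n
Step 2: rate₂/rate₁ = 1.0830e-02/2.7075e-03 = 4
Step 3: [CH₃CHO]₂/[CH₃CHO]₁ = 0.38/0.19 = 2
Step 4: n = ln(4)/ln(2) = 2.00 ≈ 2
Step 5: The reaction is second order in CH₃CHO.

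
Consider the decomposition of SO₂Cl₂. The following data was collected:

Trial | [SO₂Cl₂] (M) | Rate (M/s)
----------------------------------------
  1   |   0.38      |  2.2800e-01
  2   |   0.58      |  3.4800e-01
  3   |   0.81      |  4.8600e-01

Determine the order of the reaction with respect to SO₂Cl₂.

first order (1)

Step 1: Compare trials to find order n where rate₂/rate₁ = ([SO₂Cl₂]₂/[SO₂Cl₂]₁)^n
Step 2: rate₂/rate₁ = 3.4800e-01/2.2800e-01 = 1.526
Step 3: [SO₂Cl₂]₂/[SO₂Cl₂]₁ = 0.58/0.38 = 1.526
Step 4: n = ln(1.526)/ln(1.526) = 1.00 ≈ 1
Step 5: The reaction is first order in SO₂Cl₂.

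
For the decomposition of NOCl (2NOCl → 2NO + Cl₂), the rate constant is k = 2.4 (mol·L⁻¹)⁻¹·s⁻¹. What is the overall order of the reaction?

second order (2)

Step 1: The units of k for an nth-order reaction are (concentration)^(1-n)·(time)⁻¹.
Step 2: Here k has units (mol·L⁻¹)⁻¹·s⁻¹, so the concentration exponent is -1.
Step 3: 1 - n = -1 ⇒ n = 2. The reaction is second order.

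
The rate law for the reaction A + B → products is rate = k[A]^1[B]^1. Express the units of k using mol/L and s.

(mol/L)⁻¹·s⁻¹

Step 1: Overall order = 1 + 1 = 2.
Step 2: rate has units mol/L·s⁻¹; [A]^1[B]^1 has units (mol/L)^2.
Step 3: k = rate/([A]^1[B]^1), so units of k = (mol/L)^(1-2)·s⁻¹ = (mol/L)⁻¹·s⁻¹.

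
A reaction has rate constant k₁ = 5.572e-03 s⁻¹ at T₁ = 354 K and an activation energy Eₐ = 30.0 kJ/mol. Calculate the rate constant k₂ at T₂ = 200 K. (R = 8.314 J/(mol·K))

2.174e-06 s⁻¹

Step 1: Use the two-temperature Arrhenius form: ln(k₂/k₁) = -Eₐ/R × (1/T₂ - 1/T₁)
Step 2: Convert Eₐ to J/mol: 30.0 kJ/mol = 30000 J/mol
Step 3: 1/T₂ - 1/T₁ = 1/200 - 1/354 = 2.175141e-03 K⁻¹
Step 4: ln(k₂/k₁) = -30000/8.314 × 2.175141e-03 = -7.84872
Step 5: k₂ = k₁ × exp(-7.84872) = 5.572e-03 × 3.90251e-04 = 2.174e-06 s⁻¹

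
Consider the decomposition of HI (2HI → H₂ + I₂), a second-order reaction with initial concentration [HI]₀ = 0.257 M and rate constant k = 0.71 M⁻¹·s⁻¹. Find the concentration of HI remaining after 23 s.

0.04945 M

Step 1: For a second-order reaction: 1/[HI] = 1/[HI]₀ + kt
Step 2: 1/[HI] = 1/0.257 + 0.71 × 23
Step 3: 1/[HI] = 3.891 + 16.33 = 20.22
Step 4: [HI] = 1/20.22 = 0.04945 M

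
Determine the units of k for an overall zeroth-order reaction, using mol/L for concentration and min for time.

mol/L·min⁻¹

Step 1: For overall order n, rate = k × (concentration)^n.
Step 2: Rate has units mol/L·min⁻¹; concentration term has units (mol/L)^0.
Step 3: k = rate / (concentration)^n, so units of k = (mol/L)^(1-0)·min⁻¹ = mol/L·min⁻¹.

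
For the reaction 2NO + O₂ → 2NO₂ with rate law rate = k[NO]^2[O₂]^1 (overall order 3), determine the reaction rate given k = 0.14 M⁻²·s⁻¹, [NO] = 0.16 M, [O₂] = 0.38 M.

0.001362 M/s

Step 1: The rate law is rate = k[NO]^2[O₂]^1, overall order = 2+1 = 3
Step 2: Substitute values: rate = 0.14 × (0.16)^2 × (0.38)^1
Step 3: rate = 0.14 × 0.0256 × 0.38 = 0.00136192 M/s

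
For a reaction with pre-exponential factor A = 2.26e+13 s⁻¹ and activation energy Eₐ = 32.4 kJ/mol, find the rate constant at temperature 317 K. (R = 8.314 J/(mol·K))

1.04e+08 s⁻¹

Step 1: Use the Arrhenius equation: k = A × exp(-Eₐ/RT)
Step 2: Convert Eₐ to J/mol: 32.4 kJ/mol = 32400 J/mol
Step 3: Calculate the exponent: -Eₐ/(RT) = -32400/(8.314 × 317) = -12.29351
Step 4: k = 2.26e+13 × exp(-12.29351)
Step 5: k = 2.26e+13 × 4.58138e-06 = 1.0354e+08 s⁻¹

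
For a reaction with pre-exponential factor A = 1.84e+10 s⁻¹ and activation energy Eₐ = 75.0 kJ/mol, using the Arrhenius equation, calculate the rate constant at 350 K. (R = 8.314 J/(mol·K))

1.18e-01 s⁻¹

Step 1: Use the Arrhenius equation: k = A × exp(-Eₐ/RT)
Step 2: Convert Eₐ to J/mol: 75.0 kJ/mol = 75000 J/mol
Step 3: Calculate the exponent: -Eₐ/(RT) = -75000/(8.314 × 350) = -25.77408
Step 4: k = 1.84e+10 × exp(-25.77408)
Step 5: k = 1.84e+10 × 6.40412e-12 = 1.1784e-01 s⁻¹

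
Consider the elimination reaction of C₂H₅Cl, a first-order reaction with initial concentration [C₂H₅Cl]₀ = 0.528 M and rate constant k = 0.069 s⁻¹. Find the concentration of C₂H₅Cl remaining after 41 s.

0.03119 M

Step 1: For a first-order reaction: [C₂H₅Cl] = [C₂H₅Cl]₀ × e^(-kt)
Step 2: [C₂H₅Cl] = 0.528 × e^(-0.069 × 41)
Step 3: [C₂H₅Cl] = 0.528 × e^(-2.829)
Step 4: [C₂H₅Cl] = 0.528 × 0.0590719 = 0.03119 M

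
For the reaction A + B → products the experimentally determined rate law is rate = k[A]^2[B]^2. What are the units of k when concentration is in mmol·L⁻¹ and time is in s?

(mmol·L⁻¹)⁻³·s⁻¹

Step 1: Overall order = 2 + 2 = 4.
Step 2: rate has units mmol·L⁻¹·s⁻¹; [A]^2[B]^2 has units (mmol·L⁻¹)^4.
Step 3: k = rate/([A]^2[B]^2), so units of k = (mmol·L⁻¹)^(1-4)·s⁻¹ = (mmol·L⁻¹)⁻³·s⁻¹.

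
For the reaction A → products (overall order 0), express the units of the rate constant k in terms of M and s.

M·s⁻¹

Step 1: For overall order n, rate = k × (concentration)^n.
Step 2: Rate has units M·s⁻¹; concentration term has units M^0.
Step 3: k = rate / (concentration)^n, so units of k = M^(1-0)·s⁻¹ = M·s⁻¹.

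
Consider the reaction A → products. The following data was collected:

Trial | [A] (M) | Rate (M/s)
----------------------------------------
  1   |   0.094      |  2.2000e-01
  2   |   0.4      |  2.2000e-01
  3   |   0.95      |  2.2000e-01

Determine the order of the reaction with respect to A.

zeroth order (0)

Step 1: Compare trials - when concentration changes, rate stays constant.
Step 2: rate₂/rate₁ = 2.2000e-01/2.2000e-01 = 1
Step 3: [A]₂/[A]₁ = 0.4/0.094 = 4.255
Step 4: Since rate ratio ≈ (conc ratio)^0, the reaction is zeroth order.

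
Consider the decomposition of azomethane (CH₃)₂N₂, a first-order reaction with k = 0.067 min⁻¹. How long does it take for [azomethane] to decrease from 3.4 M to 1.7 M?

10.35 min

Step 1: For first-order: t = ln([azomethane]₀/[azomethane])/k
Step 2: t = ln(3.4/1.7)/0.067
Step 3: t = ln(2)/0.067
Step 4: t = 0.6931/0.067 = 10.35 min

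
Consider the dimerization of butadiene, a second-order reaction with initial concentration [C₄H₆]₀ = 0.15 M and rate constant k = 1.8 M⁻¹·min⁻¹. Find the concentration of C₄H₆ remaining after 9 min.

0.04373 M

Step 1: For a second-order reaction: 1/[C₄H₆] = 1/[C₄H₆]₀ + kt
Step 2: 1/[C₄H₆] = 1/0.15 + 1.8 × 9
Step 3: 1/[C₄H₆] = 6.667 + 16.2 = 22.87
Step 4: [C₄H₆] = 1/22.87 = 0.04373 M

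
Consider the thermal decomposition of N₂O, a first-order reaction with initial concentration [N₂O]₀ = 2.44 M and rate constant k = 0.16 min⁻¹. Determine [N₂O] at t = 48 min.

0.001127 M

Step 1: For a first-order reaction: [N₂O] = [N₂O]₀ × e^(-kt)
Step 2: [N₂O] = 2.44 × e^(-0.16 × 48)
Step 3: [N₂O] = 2.44 × e^(-7.68)
Step 4: [N₂O] = 2.44 × 0.000461975 = 0.001127 M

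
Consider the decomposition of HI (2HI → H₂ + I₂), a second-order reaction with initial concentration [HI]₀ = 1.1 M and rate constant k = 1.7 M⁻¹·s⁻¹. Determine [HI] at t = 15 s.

0.03787 M

Step 1: For a second-order reaction: 1/[HI] = 1/[HI]₀ + kt
Step 2: 1/[HI] = 1/1.1 + 1.7 × 15
Step 3: 1/[HI] = 0.9091 + 25.5 = 26.41
Step 4: [HI] = 1/26.41 = 0.03787 M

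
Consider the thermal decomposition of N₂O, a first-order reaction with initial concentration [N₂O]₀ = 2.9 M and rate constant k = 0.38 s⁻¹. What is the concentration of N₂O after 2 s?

1.356 M

Step 1: For a first-order reaction: [N₂O] = [N₂O]₀ × e^(-kt)
Step 2: [N₂O] = 2.9 × e^(-0.38 × 2)
Step 3: [N₂O] = 2.9 × e^(-0.76)
Step 4: [N₂O] = 2.9 × 0.467666 = 1.356 M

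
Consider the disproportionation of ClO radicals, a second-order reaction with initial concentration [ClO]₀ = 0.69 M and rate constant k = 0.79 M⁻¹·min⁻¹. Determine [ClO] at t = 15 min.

0.07519 M

Step 1: For a second-order reaction: 1/[ClO] = 1/[ClO]₀ + kt
Step 2: 1/[ClO] = 1/0.69 + 0.79 × 15
Step 3: 1/[ClO] = 1.449 + 11.85 = 13.3
Step 4: [ClO] = 1/13.3 = 0.07519 M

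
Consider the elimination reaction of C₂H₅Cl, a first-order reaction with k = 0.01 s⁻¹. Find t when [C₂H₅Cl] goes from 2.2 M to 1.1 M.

69.31 s

Step 1: For first-order: t = ln([C₂H₅Cl]₀/[C₂H₅Cl])/k
Step 2: t = ln(2.2/1.1)/0.01
Step 3: t = ln(2)/0.01
Step 4: t = 0.6931/0.01 = 69.31 s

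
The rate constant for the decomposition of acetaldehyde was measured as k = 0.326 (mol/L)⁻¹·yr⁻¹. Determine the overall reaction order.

second order (2)

Step 1: The units of k for an nth-order reaction are (concentration)^(1-n)·(time)⁻¹.
Step 2: Here k has units (mol/L)⁻¹·yr⁻¹, so the concentration exponent is -1.
Step 3: 1 - n = -1 ⇒ n = 2. The reaction is second order.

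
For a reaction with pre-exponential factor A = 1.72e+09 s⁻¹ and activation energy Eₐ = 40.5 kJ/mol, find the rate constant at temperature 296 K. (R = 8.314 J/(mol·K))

1.23e+02 s⁻¹

Step 1: Use the Arrhenius equation: k = A × exp(-Eₐ/RT)
Step 2: Convert Eₐ to J/mol: 40.5 kJ/mol = 40500 J/mol
Step 3: Calculate the exponent: -Eₐ/(RT) = -40500/(8.314 × 296) = -16.45710
Step 4: k = 1.72e+09 × exp(-16.45710)
Step 5: k = 1.72e+09 × 7.12479e-08 = 1.2255e+02 s⁻¹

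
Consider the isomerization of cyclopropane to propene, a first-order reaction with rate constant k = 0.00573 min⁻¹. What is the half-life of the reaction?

121 min

Step 1: For a first-order reaction, t₁/₂ = ln(2)/k
Step 2: t₁/₂ = ln(2)/0.00573
Step 3: t₁/₂ = 0.6931/0.00573 = 121 min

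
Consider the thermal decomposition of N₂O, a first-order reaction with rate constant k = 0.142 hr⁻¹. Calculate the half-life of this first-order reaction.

4.881 hr

Step 1: For a first-order reaction, t₁/₂ = ln(2)/k
Step 2: t₁/₂ = ln(2)/0.142
Step 3: t₁/₂ = 0.6931/0.142 = 4.881 hr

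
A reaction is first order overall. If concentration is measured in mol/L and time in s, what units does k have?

s⁻¹

Step 1: For overall order n, rate = k × (concentration)^n.
Step 2: Rate has units mol/L·s⁻¹; concentration term has units (mol/L)^1.
Step 3: k = rate / (concentration)^n, so units of k = (mol/L)^(1-1)·s⁻¹ = s⁻¹.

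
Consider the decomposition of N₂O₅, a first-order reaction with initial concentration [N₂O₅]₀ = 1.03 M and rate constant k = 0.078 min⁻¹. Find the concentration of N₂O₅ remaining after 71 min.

0.004052 M

Step 1: For a first-order reaction: [N₂O₅] = [N₂O₅]₀ × e^(-kt)
Step 2: [N₂O₅] = 1.03 × e^(-0.078 × 71)
Step 3: [N₂O₅] = 1.03 × e^(-5.538)
Step 4: [N₂O₅] = 1.03 × 0.00393439 = 0.004052 M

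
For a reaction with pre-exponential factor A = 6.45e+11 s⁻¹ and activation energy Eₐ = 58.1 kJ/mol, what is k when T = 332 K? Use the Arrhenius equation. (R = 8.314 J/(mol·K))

4.66e+02 s⁻¹

Step 1: Use the Arrhenius equation: k = A × exp(-Eₐ/RT)
Step 2: Convert Eₐ to J/mol: 58.1 kJ/mol = 58100 J/mol
Step 3: Calculate the exponent: -Eₐ/(RT) = -58100/(8.314 × 332) = -21.04883
Step 4: k = 6.45e+11 × exp(-21.04883)
Step 5: k = 6.45e+11 × 7.22120e-10 = 4.6577e+02 s⁻¹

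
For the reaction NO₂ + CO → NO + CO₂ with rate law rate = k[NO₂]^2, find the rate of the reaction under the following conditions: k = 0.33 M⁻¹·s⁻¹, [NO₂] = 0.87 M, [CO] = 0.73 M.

0.2498 M/s

Step 1: The rate law is rate = k[NO₂]^2
Step 2: Note that the rate does not depend on [CO] (zero order in CO).
Step 3: rate = 0.33 × (0.87)^2 = 0.249777 M/s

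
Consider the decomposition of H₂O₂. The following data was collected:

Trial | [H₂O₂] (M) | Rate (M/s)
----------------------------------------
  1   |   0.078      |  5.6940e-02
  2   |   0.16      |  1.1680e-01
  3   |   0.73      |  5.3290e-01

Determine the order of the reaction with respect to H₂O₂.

first order (1)

Step 1: Compare trials to find order n where rate₂/rate₁ = ([H₂O₂]₂/[H₂O₂]₁)^n
Step 2: rate₂/rate₁ = 1.1680e-01/5.6940e-02 = 2.051
Step 3: [H₂O₂]₂/[H₂O₂]₁ = 0.16/0.078 = 2.051
Step 4: n = ln(2.051)/ln(2.051) = 1.00 ≈ 1
Step 5: The reaction is first order in H₂O₂.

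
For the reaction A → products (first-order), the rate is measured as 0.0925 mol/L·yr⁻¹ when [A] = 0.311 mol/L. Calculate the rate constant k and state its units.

0.2974 yr⁻¹

Step 1: rate = k[A]^1, so k = rate / [A]^1.
Step 2: k = 0.0925 / (0.311)^1 = 0.0925 / 0.311.
Step 3: k = 0.2974 yr⁻¹.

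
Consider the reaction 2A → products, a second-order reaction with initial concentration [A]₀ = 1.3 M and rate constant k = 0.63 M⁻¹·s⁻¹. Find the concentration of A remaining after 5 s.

0.2552 M

Step 1: For a second-order reaction: 1/[A] = 1/[A]₀ + kt
Step 2: 1/[A] = 1/1.3 + 0.63 × 5
Step 3: 1/[A] = 0.7692 + 3.15 = 3.919
Step 4: [A] = 1/3.919 = 0.2552 M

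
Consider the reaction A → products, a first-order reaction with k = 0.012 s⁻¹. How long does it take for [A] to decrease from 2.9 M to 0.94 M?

93.88 s

Step 1: For first-order: t = ln([A]₀/[A])/k
Step 2: t = ln(2.9/0.94)/0.012
Step 3: t = ln(3.085)/0.012
Step 4: t = 1.127/0.012 = 93.88 s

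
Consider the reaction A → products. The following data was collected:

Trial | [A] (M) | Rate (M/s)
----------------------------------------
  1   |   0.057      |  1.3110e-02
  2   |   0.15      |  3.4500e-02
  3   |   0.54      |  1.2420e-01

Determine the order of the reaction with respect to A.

first order (1)

Step 1: Compare trials to find order n where rate₂/rate₁ = ([A]₂/[A]₁)^n
Step 2: rate₂/rate₁ = 3.4500e-02/1.3110e-02 = 2.632
Step 3: [A]₂/[A]₁ = 0.15/0.057 = 2.632
Step 4: n = ln(2.632)/ln(2.632) = 1.00 ≈ 1
Step 5: The reaction is first order in A.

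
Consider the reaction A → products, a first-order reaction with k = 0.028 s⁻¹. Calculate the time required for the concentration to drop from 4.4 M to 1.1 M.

49.51 s

Step 1: For first-order: t = ln([A]₀/[A])/k
Step 2: t = ln(4.4/1.1)/0.028
Step 3: t = ln(4)/0.028
Step 4: t = 1.386/0.028 = 49.51 s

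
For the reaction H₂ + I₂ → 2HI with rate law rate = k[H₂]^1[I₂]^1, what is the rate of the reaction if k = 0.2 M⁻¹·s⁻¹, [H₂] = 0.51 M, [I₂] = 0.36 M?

0.03672 M/s

Step 1: The rate law is rate = k[H₂]^1[I₂]^1
Step 2: Substitute: rate = 0.2 × (0.51)^1 × (0.36)^1
Step 3: rate = 0.2 × 0.51 × 0.36 = 0.03672 M/s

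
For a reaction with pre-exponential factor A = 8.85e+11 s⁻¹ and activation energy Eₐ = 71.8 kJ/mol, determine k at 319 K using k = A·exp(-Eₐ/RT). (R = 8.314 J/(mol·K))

1.55e+00 s⁻¹

Step 1: Use the Arrhenius equation: k = A × exp(-Eₐ/RT)
Step 2: Convert Eₐ to J/mol: 71.8 kJ/mol = 71800 J/mol
Step 3: Calculate the exponent: -Eₐ/(RT) = -71800/(8.314 × 319) = -27.07221
Step 4: k = 8.85e+11 × exp(-27.07221)
Step 5: k = 8.85e+11 × 1.74859e-12 = 1.5475e+00 s⁻¹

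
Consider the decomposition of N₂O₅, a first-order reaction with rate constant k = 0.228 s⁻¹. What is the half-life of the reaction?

3.04 s

Step 1: For a first-order reaction, t₁/₂ = ln(2)/k
Step 2: t₁/₂ = ln(2)/0.228
Step 3: t₁/₂ = 0.6931/0.228 = 3.04 s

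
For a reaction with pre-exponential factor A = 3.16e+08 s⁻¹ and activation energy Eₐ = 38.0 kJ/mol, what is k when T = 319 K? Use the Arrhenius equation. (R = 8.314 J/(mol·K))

1.89e+02 s⁻¹

Step 1: Use the Arrhenius equation: k = A × exp(-Eₐ/RT)
Step 2: Convert Eₐ to J/mol: 38.0 kJ/mol = 38000 J/mol
Step 3: Calculate the exponent: -Eₐ/(RT) = -38000/(8.314 × 319) = -14.32791
Step 4: k = 3.16e+08 × exp(-14.32791)
Step 5: k = 3.16e+08 × 5.99056e-07 = 1.8930e+02 s⁻¹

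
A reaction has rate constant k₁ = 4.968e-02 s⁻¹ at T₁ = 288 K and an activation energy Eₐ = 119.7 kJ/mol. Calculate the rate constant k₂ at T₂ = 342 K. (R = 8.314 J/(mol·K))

1.331e+02 s⁻¹

Step 1: Use the two-temperature Arrhenius form: ln(k₂/k₁) = -Eₐ/R × (1/T₂ - 1/T₁)
Step 2: Convert Eₐ to J/mol: 119.7 kJ/mol = 119700 J/mol
Step 3: 1/T₂ - 1/T₁ = 1/342 - 1/288 = -5.482456e-04 K⁻¹
Step 4: ln(k₂/k₁) = -119700/8.314 × -5.482456e-04 = 7.89331
Step 5: k₂ = k₁ × exp(7.89331) = 4.968e-02 × 2.67930e+03 = 1.331e+02 s⁻¹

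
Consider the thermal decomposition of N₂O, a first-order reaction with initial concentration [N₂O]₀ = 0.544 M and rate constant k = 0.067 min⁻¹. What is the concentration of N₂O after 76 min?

0.003343 M

Step 1: For a first-order reaction: [N₂O] = [N₂O]₀ × e^(-kt)
Step 2: [N₂O] = 0.544 × e^(-0.067 × 76)
Step 3: [N₂O] = 0.544 × e^(-5.092)
Step 4: [N₂O] = 0.544 × 0.00614572 = 0.003343 M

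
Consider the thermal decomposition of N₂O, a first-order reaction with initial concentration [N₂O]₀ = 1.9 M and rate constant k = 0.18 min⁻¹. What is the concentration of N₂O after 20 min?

0.05192 M

Step 1: For a first-order reaction: [N₂O] = [N₂O]₀ × e^(-kt)
Step 2: [N₂O] = 1.9 × e^(-0.18 × 20)
Step 3: [N₂O] = 1.9 × e^(-3.6)
Step 4: [N₂O] = 1.9 × 0.0273237 = 0.05192 M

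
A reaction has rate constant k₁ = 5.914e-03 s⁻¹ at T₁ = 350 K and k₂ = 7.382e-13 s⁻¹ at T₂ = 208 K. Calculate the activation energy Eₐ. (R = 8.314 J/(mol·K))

97.2 kJ/mol

Step 1: Use the two-temperature Arrhenius form: ln(k₂/k₁) = -Eₐ/R × (1/T₂ - 1/T₁)
Step 2: ln(k₂/k₁) = ln(7.382e-13/5.914e-03) = ln(1.24822e-10) = -22.8041
Step 3: 1/T₂ - 1/T₁ = 1/208 - 1/350 = 1.950549e-03 K⁻¹
Step 4: Eₐ = -R × ln(k₂/k₁) / (1/T₂ - 1/T₁) = -8.314 × -22.8041 / 1.950549e-03
Step 5: Eₐ = 9.7200e+04 J/mol = 97.2 kJ/mol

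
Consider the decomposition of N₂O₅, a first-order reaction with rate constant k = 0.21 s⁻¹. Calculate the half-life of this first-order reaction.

3.301 s

Step 1: For a first-order reaction, t₁/₂ = ln(2)/k
Step 2: t₁/₂ = ln(2)/0.21
Step 3: t₁/₂ = 0.6931/0.21 = 3.301 s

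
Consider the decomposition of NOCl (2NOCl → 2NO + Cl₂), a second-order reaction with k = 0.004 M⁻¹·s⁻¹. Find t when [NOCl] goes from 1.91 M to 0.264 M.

816.1 s

Step 1: For second-order: t = (1/[NOCl] - 1/[NOCl]₀)/k
Step 2: t = (1/0.264 - 1/1.91)/0.004
Step 3: t = (3.788 - 0.5236)/0.004
Step 4: t = 3.264/0.004 = 816.1 s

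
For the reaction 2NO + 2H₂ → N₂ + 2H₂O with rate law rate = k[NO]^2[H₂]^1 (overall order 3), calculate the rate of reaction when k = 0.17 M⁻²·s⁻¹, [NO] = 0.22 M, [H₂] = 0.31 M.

0.002551 M/s

Step 1: The rate law is rate = k[NO]^2[H₂]^1, overall order = 2+1 = 3
Step 2: Substitute values: rate = 0.17 × (0.22)^2 × (0.31)^1
Step 3: rate = 0.17 × 0.0484 × 0.31 = 0.00255068 M/s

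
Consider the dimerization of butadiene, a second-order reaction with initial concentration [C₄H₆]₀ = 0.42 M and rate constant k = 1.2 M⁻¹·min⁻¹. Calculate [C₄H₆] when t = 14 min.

0.05214 M

Step 1: For a second-order reaction: 1/[C₄H₆] = 1/[C₄H₆]₀ + kt
Step 2: 1/[C₄H₆] = 1/0.42 + 1.2 × 14
Step 3: 1/[C₄H₆] = 2.381 + 16.8 = 19.18
Step 4: [C₄H₆] = 1/19.18 = 0.05214 M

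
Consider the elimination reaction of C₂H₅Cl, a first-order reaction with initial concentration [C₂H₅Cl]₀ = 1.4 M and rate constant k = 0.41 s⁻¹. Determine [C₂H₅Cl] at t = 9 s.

0.03496 M

Step 1: For a first-order reaction: [C₂H₅Cl] = [C₂H₅Cl]₀ × e^(-kt)
Step 2: [C₂H₅Cl] = 1.4 × e^(-0.41 × 9)
Step 3: [C₂H₅Cl] = 1.4 × e^(-3.69)
Step 4: [C₂H₅Cl] = 1.4 × 0.024972 = 0.03496 M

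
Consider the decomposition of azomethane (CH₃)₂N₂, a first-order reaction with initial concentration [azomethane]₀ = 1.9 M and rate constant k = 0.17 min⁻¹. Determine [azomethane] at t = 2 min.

1.352 M

Step 1: For a first-order reaction: [azomethane] = [azomethane]₀ × e^(-kt)
Step 2: [azomethane] = 1.9 × e^(-0.17 × 2)
Step 3: [azomethane] = 1.9 × e^(-0.34)
Step 4: [azomethane] = 1.9 × 0.71177 = 1.352 M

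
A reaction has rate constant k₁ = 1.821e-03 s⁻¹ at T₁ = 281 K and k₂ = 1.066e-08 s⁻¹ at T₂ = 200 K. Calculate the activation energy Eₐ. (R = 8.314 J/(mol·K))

69.5 kJ/mol

Step 1: Use the two-temperature Arrhenius form: ln(k₂/k₁) = -Eₐ/R × (1/T₂ - 1/T₁)
Step 2: ln(k₂/k₁) = ln(1.066e-08/1.821e-03) = ln(5.85393e-06) = -12.0484
Step 3: 1/T₂ - 1/T₁ = 1/200 - 1/281 = 1.441281e-03 K⁻¹
Step 4: Eₐ = -R × ln(k₂/k₁) / (1/T₂ - 1/T₁) = -8.314 × -12.0484 / 1.441281e-03
Step 5: Eₐ = 6.9501e+04 J/mol = 69.5 kJ/mol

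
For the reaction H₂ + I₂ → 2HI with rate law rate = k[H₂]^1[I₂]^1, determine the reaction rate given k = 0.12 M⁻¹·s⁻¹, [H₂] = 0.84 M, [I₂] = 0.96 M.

0.09677 M/s

Step 1: The rate law is rate = k[H₂]^1[I₂]^1
Step 2: Substitute: rate = 0.12 × (0.84)^1 × (0.96)^1
Step 3: rate = 0.12 × 0.84 × 0.96 = 0.096768 M/s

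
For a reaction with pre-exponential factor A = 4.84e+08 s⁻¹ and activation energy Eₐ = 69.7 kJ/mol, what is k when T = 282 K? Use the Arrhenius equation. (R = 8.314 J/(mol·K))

5.94e-05 s⁻¹

Step 1: Use the Arrhenius equation: k = A × exp(-Eₐ/RT)
Step 2: Convert Eₐ to J/mol: 69.7 kJ/mol = 69700 J/mol
Step 3: Calculate the exponent: -Eₐ/(RT) = -69700/(8.314 × 282) = -29.72854
Step 4: k = 4.84e+08 × exp(-29.72854)
Step 5: k = 4.84e+08 × 1.22761e-13 = 5.9416e-05 s⁻¹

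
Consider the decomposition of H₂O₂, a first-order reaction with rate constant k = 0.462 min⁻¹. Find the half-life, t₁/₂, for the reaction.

1.5 min

Step 1: For a first-order reaction, t₁/₂ = ln(2)/k
Step 2: t₁/₂ = ln(2)/0.462
Step 3: t₁/₂ = 0.6931/0.462 = 1.5 min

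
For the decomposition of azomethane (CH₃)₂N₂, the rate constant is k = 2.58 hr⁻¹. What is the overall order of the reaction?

first order (1)

Step 1: The units of k for an nth-order reaction are (concentration)^(1-n)·(time)⁻¹.
Step 2: Here k has units hr⁻¹, so the concentration exponent is 0.
Step 3: 1 - n = 0 ⇒ n = 1. The reaction is first order.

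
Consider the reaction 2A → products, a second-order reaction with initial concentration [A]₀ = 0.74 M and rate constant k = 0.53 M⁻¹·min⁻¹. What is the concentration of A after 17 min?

0.09651 M

Step 1: For a second-order reaction: 1/[A] = 1/[A]₀ + kt
Step 2: 1/[A] = 1/0.74 + 0.53 × 17
Step 3: 1/[A] = 1.351 + 9.01 = 10.36
Step 4: [A] = 1/10.36 = 0.09651 M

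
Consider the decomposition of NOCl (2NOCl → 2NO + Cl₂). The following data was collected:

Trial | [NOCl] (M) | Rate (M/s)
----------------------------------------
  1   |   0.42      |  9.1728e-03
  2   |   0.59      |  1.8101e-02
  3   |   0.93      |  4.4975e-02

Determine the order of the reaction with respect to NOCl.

second order (2)

Step 1: Compare trials to find order n where rate₂/rate₁ = ([NOCl]₂/[NOCl]₁)^n
Step 2: rate₂/rate₁ = 1.8101e-02/9.1728e-03 = 1.973
Step 3: [NOCl]₂/[NOCl]₁ = 0.59/0.42 = 1.405
Step 4: n = ln(1.973)/ln(1.405) = 2.00 ≈ 2
Step 5: The reaction is second order in NOCl.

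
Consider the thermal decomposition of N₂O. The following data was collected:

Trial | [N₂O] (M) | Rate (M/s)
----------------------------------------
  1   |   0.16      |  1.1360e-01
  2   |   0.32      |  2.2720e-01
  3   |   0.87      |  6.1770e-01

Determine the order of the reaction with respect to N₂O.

first order (1)

Step 1: Compare trials to find order n where rate₂/rate₁ = ([N₂O]₂/[N₂O]₁)^n
Step 2: rate₂/rate₁ = 2.2720e-01/1.1360e-01 = 2
Step 3: [N₂O]₂/[N₂O]₁ = 0.32/0.16 = 2
Step 4: n = ln(2)/ln(2) = 1.00 ≈ 1
Step 5: The reaction is first order in N₂O.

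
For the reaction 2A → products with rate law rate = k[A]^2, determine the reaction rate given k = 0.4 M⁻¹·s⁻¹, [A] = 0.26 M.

0.02704 M/s

Step 1: Identify the rate law: rate = k[A]^2
Step 2: Substitute values: rate = 0.4 × (0.26)^2
Step 3: Calculate: rate = 0.4 × 0.0676 = 0.02704 M/s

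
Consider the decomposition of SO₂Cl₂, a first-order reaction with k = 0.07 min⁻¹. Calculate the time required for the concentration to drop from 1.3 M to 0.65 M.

9.902 min

Step 1: For first-order: t = ln([SO₂Cl₂]₀/[SO₂Cl₂])/k
Step 2: t = ln(1.3/0.65)/0.07
Step 3: t = ln(2)/0.07
Step 4: t = 0.6931/0.07 = 9.902 min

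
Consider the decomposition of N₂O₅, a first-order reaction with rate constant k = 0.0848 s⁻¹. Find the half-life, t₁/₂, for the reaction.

8.174 s

Step 1: For a first-order reaction, t₁/₂ = ln(2)/k
Step 2: t₁/₂ = ln(2)/0.0848
Step 3: t₁/₂ = 0.6931/0.0848 = 8.174 s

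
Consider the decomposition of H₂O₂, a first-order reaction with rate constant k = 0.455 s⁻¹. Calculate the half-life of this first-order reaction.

1.523 s

Step 1: For a first-order reaction, t₁/₂ = ln(2)/k
Step 2: t₁/₂ = ln(2)/0.455
Step 3: t₁/₂ = 0.6931/0.455 = 1.523 s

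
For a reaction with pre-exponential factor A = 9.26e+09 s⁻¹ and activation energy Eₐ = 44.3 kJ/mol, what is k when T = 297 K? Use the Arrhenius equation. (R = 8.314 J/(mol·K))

1.50e+02 s⁻¹

Step 1: Use the Arrhenius equation: k = A × exp(-Eₐ/RT)
Step 2: Convert Eₐ to J/mol: 44.3 kJ/mol = 44300 J/mol
Step 3: Calculate the exponent: -Eₐ/(RT) = -44300/(8.314 × 297) = -17.94061
Step 4: k = 9.26e+09 × exp(-17.94061)
Step 5: k = 9.26e+09 × 1.61619e-08 = 1.4966e+02 s⁻¹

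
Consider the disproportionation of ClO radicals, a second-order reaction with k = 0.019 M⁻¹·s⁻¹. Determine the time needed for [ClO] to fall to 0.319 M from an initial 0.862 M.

103.9 s

Step 1: For second-order: t = (1/[ClO] - 1/[ClO]₀)/k
Step 2: t = (1/0.319 - 1/0.862)/0.019
Step 3: t = (3.135 - 1.16)/0.019
Step 4: t = 1.975/0.019 = 103.9 s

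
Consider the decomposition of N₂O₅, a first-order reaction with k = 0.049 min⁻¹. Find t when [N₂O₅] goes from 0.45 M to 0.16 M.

21.1 min

Step 1: For first-order: t = ln([N₂O₅]₀/[N₂O₅])/k
Step 2: t = ln(0.45/0.16)/0.049
Step 3: t = ln(2.812)/0.049
Step 4: t = 1.034/0.049 = 21.1 min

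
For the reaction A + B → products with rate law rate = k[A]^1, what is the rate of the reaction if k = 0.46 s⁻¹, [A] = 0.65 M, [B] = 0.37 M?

0.299 M/s

Step 1: The rate law is rate = k[A]^1
Step 2: Note that the rate does not depend on [B] (zero order in B).
Step 3: rate = 0.46 × (0.65)^1 = 0.299 M/s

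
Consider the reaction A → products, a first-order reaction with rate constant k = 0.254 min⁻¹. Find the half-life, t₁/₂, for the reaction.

2.729 min

Step 1: For a first-order reaction, t₁/₂ = ln(2)/k
Step 2: t₁/₂ = ln(2)/0.254
Step 3: t₁/₂ = 0.6931/0.254 = 2.729 min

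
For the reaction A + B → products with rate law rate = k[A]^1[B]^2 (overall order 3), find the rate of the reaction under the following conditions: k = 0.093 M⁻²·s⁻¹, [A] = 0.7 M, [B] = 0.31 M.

0.006256 M/s

Step 1: The rate law is rate = k[A]^1[B]^2, overall order = 1+2 = 3
Step 2: Substitute values: rate = 0.093 × (0.7)^1 × (0.31)^2
Step 3: rate = 0.093 × 0.7 × 0.0961 = 0.00625611 M/s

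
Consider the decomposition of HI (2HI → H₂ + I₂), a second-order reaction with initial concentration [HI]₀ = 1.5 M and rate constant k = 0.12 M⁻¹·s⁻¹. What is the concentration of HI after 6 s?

0.7212 M

Step 1: For a second-order reaction: 1/[HI] = 1/[HI]₀ + kt
Step 2: 1/[HI] = 1/1.5 + 0.12 × 6
Step 3: 1/[HI] = 0.6667 + 0.72 = 1.387
Step 4: [HI] = 1/1.387 = 0.7212 M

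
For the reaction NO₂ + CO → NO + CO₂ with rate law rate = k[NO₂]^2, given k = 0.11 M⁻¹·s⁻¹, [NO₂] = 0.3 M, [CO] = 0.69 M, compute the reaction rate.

0.0099 M/s

Step 1: The rate law is rate = k[NO₂]^2
Step 2: Note that the rate does not depend on [CO] (zero order in CO).
Step 3: rate = 0.11 × (0.3)^2 = 0.0099 M/s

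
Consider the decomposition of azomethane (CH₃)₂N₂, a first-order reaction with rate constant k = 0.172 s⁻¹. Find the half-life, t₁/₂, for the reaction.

4.03 s

Step 1: For a first-order reaction, t₁/₂ = ln(2)/k
Step 2: t₁/₂ = ln(2)/0.172
Step 3: t₁/₂ = 0.6931/0.172 = 4.03 s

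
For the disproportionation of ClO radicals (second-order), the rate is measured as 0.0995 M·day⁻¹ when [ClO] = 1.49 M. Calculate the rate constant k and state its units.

0.04482 M⁻¹·day⁻¹

Step 1: rate = k[ClO]^2, so k = rate / [ClO]^2.
Step 2: k = 0.0995 / (1.49)^2 = 0.0995 / 2.22.
Step 3: k = 0.04482 M⁻¹·day⁻¹.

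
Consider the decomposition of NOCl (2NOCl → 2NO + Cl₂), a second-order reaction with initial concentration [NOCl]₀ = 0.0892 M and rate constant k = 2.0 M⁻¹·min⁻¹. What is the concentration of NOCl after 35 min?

0.01231 M

Step 1: For a second-order reaction: 1/[NOCl] = 1/[NOCl]₀ + kt
Step 2: 1/[NOCl] = 1/0.0892 + 2.0 × 35
Step 3: 1/[NOCl] = 11.21 + 70 = 81.21
Step 4: [NOCl] = 1/81.21 = 0.01231 M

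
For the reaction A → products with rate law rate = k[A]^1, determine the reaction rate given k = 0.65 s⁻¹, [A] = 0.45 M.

0.2925 M/s

Step 1: Identify the rate law: rate = k[A]^1
Step 2: Substitute values: rate = 0.65 × (0.45)^1
Step 3: Calculate: rate = 0.65 × 0.45 = 0.2925 M/s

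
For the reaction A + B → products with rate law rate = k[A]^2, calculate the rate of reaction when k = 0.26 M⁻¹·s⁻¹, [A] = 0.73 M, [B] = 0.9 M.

0.1386 M/s

Step 1: The rate law is rate = k[A]^2
Step 2: Note that the rate does not depend on [B] (zero order in B).
Step 3: rate = 0.26 × (0.73)^2 = 0.138554 M/s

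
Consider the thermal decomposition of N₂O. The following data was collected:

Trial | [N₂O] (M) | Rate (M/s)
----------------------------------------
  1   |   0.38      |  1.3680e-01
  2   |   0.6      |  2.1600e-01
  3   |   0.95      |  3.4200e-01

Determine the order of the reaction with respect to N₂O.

first order (1)

Step 1: Compare trials to find order n where rate₂/rate₁ = ([N₂O]₂/[N₂O]₁)^n
Step 2: rate₂/rate₁ = 2.1600e-01/1.3680e-01 = 1.579
Step 3: [N₂O]₂/[N₂O]₁ = 0.6/0.38 = 1.579
Step 4: n = ln(1.579)/ln(1.579) = 1.00 ≈ 1
Step 5: The reaction is first order in N₂O.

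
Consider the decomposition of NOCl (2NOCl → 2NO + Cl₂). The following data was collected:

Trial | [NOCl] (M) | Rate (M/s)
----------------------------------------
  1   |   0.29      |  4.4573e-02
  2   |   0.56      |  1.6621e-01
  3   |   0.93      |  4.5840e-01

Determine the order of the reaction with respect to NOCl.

second order (2)

Step 1: Compare trials to find order n where rate₂/rate₁ = ([NOCl]₂/[NOCl]₁)^n
Step 2: rate₂/rate₁ = 1.6621e-01/4.4573e-02 = 3.729
Step 3: [NOCl]₂/[NOCl]₁ = 0.56/0.29 = 1.931
Step 4: n = ln(3.729)/ln(1.931) = 2.00 ≈ 2
Step 5: The reaction is second order in NOCl.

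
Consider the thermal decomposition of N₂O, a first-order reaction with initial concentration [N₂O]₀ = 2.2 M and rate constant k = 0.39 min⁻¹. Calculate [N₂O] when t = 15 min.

0.006336 M

Step 1: For a first-order reaction: [N₂O] = [N₂O]₀ × e^(-kt)
Step 2: [N₂O] = 2.2 × e^(-0.39 × 15)
Step 3: [N₂O] = 2.2 × e^(-5.85)
Step 4: [N₂O] = 2.2 × 0.0028799 = 0.006336 M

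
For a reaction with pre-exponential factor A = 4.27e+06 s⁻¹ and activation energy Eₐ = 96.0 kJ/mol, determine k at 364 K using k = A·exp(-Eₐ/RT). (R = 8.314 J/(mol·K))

7.14e-08 s⁻¹

Step 1: Use the Arrhenius equation: k = A × exp(-Eₐ/RT)
Step 2: Convert Eₐ to J/mol: 96.0 kJ/mol = 96000 J/mol
Step 3: Calculate the exponent: -Eₐ/(RT) = -96000/(8.314 × 364) = -31.72195
Step 4: k = 4.27e+06 × exp(-31.72195)
Step 5: k = 4.27e+06 × 1.67237e-14 = 7.1410e-08 s⁻¹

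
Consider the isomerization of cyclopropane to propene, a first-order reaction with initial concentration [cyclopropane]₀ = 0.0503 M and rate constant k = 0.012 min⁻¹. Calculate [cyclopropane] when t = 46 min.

0.02896 M

Step 1: For a first-order reaction: [cyclopropane] = [cyclopropane]₀ × e^(-kt)
Step 2: [cyclopropane] = 0.0503 × e^(-0.012 × 46)
Step 3: [cyclopropane] = 0.0503 × e^(-0.552)
Step 4: [cyclopropane] = 0.0503 × 0.575797 = 0.02896 M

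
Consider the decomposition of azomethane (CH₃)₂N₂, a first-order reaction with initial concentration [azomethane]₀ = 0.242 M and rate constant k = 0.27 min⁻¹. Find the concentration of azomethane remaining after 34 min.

2.495e-05 M

Step 1: For a first-order reaction: [azomethane] = [azomethane]₀ × e^(-kt)
Step 2: [azomethane] = 0.242 × e^(-0.27 × 34)
Step 3: [azomethane] = 0.242 × e^(-9.18)
Step 4: [azomethane] = 0.242 × 0.000103081 = 2.495e-05 M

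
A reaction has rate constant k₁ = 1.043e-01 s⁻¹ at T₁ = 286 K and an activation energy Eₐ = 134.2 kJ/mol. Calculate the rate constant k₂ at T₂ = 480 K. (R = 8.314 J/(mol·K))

8.410e+08 s⁻¹

Step 1: Use the two-temperature Arrhenius form: ln(k₂/k₁) = -Eₐ/R × (1/T₂ - 1/T₁)
Step 2: Convert Eₐ to J/mol: 134.2 kJ/mol = 134200 J/mol
Step 3: 1/T₂ - 1/T₁ = 1/480 - 1/286 = -1.413170e-03 K⁻¹
Step 4: ln(k₂/k₁) = -134200/8.314 × -1.413170e-03 = 22.81061
Step 5: k₂ = k₁ × exp(22.81061) = 1.043e-01 × 8.06347e+09 = 8.410e+08 s⁻¹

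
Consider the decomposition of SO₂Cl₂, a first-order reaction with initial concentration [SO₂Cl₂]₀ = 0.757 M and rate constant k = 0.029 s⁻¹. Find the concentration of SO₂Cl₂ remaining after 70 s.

0.09942 M

Step 1: For a first-order reaction: [SO₂Cl₂] = [SO₂Cl₂]₀ × e^(-kt)
Step 2: [SO₂Cl₂] = 0.757 × e^(-0.029 × 70)
Step 3: [SO₂Cl₂] = 0.757 × e^(-2.03)
Step 4: [SO₂Cl₂] = 0.757 × 0.131336 = 0.09942 M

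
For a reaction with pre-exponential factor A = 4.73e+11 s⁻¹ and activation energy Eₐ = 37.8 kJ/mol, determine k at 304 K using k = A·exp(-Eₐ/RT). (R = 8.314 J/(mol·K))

1.51e+05 s⁻¹

Step 1: Use the Arrhenius equation: k = A × exp(-Eₐ/RT)
Step 2: Convert Eₐ to J/mol: 37.8 kJ/mol = 37800 J/mol
Step 3: Calculate the exponent: -Eₐ/(RT) = -37800/(8.314 × 304) = -14.95575
Step 4: k = 4.73e+11 × exp(-14.95575)
Step 5: k = 4.73e+11 × 3.19742e-07 = 1.5124e+05 s⁻¹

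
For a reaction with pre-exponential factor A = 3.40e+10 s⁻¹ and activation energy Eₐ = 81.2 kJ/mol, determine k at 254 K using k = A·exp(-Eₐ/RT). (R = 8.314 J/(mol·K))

6.80e-07 s⁻¹

Step 1: Use the Arrhenius equation: k = A × exp(-Eₐ/RT)
Step 2: Convert Eₐ to J/mol: 81.2 kJ/mol = 81200 J/mol
Step 3: Calculate the exponent: -Eₐ/(RT) = -81200/(8.314 × 254) = -38.45141
Step 4: k = 3.40e+10 × exp(-38.45141)
Step 5: k = 3.40e+10 × 1.99878e-17 = 6.7959e-07 s⁻¹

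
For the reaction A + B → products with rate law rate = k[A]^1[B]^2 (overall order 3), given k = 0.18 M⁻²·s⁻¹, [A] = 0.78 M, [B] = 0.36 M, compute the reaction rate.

0.0182 M/s

Step 1: The rate law is rate = k[A]^1[B]^2, overall order = 1+2 = 3
Step 2: Substitute values: rate = 0.18 × (0.78)^1 × (0.36)^2
Step 3: rate = 0.18 × 0.78 × 0.1296 = 0.0181958 M/s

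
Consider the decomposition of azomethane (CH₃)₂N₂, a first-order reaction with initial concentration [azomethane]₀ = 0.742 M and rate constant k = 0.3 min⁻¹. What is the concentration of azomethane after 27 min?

0.0002252 M

Step 1: For a first-order reaction: [azomethane] = [azomethane]₀ × e^(-kt)
Step 2: [azomethane] = 0.742 × e^(-0.3 × 27)
Step 3: [azomethane] = 0.742 × e^(-8.1)
Step 4: [azomethane] = 0.742 × 0.000303539 = 0.0002252 M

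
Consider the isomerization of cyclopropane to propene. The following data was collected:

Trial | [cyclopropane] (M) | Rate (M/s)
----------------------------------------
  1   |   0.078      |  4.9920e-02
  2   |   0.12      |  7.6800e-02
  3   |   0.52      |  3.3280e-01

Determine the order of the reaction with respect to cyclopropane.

first order (1)

Step 1: Compare trials to find order n where rate₂/rate₁ = ([cyclopropane]₂/[cyclopropane]₁)^n
Step 2: rate₂/rate₁ = 7.6800e-02/4.9920e-02 = 1.538
Step 3: [cyclopropane]₂/[cyclopropane]₁ = 0.12/0.078 = 1.538
Step 4: n = ln(1.538)/ln(1.538) = 1.00 ≈ 1
Step 5: The reaction is first order in cyclopropane.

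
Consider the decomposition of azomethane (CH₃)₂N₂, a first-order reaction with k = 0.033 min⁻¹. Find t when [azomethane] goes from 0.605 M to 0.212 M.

31.78 min

Step 1: For first-order: t = ln([azomethane]₀/[azomethane])/k
Step 2: t = ln(0.605/0.212)/0.033
Step 3: t = ln(2.854)/0.033
Step 4: t = 1.049/0.033 = 31.78 min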